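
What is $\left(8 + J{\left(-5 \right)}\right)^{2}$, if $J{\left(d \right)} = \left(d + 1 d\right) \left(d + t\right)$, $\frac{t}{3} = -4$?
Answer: $31684$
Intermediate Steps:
$t = -12$ ($t = 3 \left(-4\right) = -12$)
$J{\left(d \right)} = 2 d \left(-12 + d\right)$ ($J{\left(d \right)} = \left(d + 1 d\right) \left(d - 12\right) = \left(d + d\right) \left(-12 + d\right) = 2 d \left(-12 + d\right)$)
$\left(8 + J{\left(-5 \right)}\right)^{2} = \left(8 + 2 \left(-5\right) \left(-12 - 5\right)\right)^{2} = \left(8 + 2 \left(-5\right) \left(-17\right)\right)^{2} = \left(8 + 170\right)^{2} = 178^{2} = 31684$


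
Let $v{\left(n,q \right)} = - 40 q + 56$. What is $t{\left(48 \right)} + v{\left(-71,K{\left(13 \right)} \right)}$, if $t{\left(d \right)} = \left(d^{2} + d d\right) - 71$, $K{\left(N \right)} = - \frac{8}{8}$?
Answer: $4633$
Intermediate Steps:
$K{\left(N \right)} = -1$ ($K{\left(N \right)} = \left(-8\right) \frac{1}{8} = -1$)
$t{\left(d \right)} = -71 + 2 d^{2}$ ($t{\left(d \right)} = \left(d^{2} + d^{2}\right) - 71 = 2 d^{2} - 71 = -71 + 2 d^{2}$)
$v{\left(n,q \right)} = 56 - 40 q$
$t{\left(48 \right)} + v{\left(-71,K{\left(13 \right)} \right)} = \left(-71 + 2 \cdot 48^{2}\right) + \left(56 - -40\right) = \left(-71 + 2 \cdot 2304\right) + \left(56 + 40\right) = \left(-71 + 4608\right) + 96 = 4537 + 96 = 4633$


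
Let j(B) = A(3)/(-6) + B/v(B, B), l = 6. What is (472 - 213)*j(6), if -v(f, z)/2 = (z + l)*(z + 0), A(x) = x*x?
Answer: -9583/24 ≈ -399.29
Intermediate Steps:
A(x) = x²
v(f, z) = -2*z*(6 + z) (v(f, z) = -2*(z + 6)*(z + 0) = -2*(6 + z)*z = -2*z*(6 + z))
j(B) = -3/2 - 1/(2*(6 + B)) (j(B) = 3²/(-6) + B/((-2*B*(6 + B))) = 9*(-⅙) + B*(-1/(2*B*(6 + B))) = -3/2 - 1/(2*(6 + B)))
(472 - 213)*j(6) = (472 - 213)*((-19 - 3*6)/(2*(6 + 6))) = 259*((½)*(-19 - 18)/12) = 259*((½)*(1/12)*(-37)) = 259*(-37/24) = -9583/24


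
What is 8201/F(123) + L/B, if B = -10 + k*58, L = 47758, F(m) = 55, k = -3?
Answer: -558853/5060 ≈ -110.45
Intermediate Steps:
B = -184 (B = -10 - 3*58 = -10 - 174 = -184)
8201/F(123) + L/B = 8201/55 + 47758/(-184) = 8201*(1/55) + 47758*(-1/184) = 8201/55 - 23879/92 = -558853/5060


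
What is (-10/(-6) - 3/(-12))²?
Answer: 529/144 ≈ 3.6736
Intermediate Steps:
(-10/(-6) - 3/(-12))² = (-10*(-⅙) - 3*(-1/12))² = (5/3 + ¼)² = (23/12)² = 529/144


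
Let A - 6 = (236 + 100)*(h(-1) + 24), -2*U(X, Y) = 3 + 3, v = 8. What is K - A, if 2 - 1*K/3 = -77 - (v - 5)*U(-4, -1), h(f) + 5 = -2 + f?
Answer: -5172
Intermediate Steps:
h(f) = -7 + f (h(f) = -5 + (-2 + f) = -7 + f)
U(X, Y) = -3 (U(X, Y) = -(3 + 3)/2 = -½*6 = -3)
A = 5382 (A = 6 + (236 + 100)*((-7 - 1) + 24) = 6 + 336*(-8 + 24) = 6 + 336*16 = 6 + 5376 = 5382)
K = 210 (K = 6 - 3*(-77 - (8 - 5)*(-3)) = 6 - 3*(-77 - 3*(-3)) = 6 - 3*(-77 - 1*(-9)) = 6 - 3*(-77 + 9) = 6 - 3*(-68) = 6 + 204 = 210)
K - A = 210 - 1*5382 = 210 - 5382 = -5172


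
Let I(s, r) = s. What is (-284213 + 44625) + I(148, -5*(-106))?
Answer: -239440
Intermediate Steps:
(-284213 + 44625) + I(148, -5*(-106)) = (-284213 + 44625) + 148 = -239588 + 148 = -239440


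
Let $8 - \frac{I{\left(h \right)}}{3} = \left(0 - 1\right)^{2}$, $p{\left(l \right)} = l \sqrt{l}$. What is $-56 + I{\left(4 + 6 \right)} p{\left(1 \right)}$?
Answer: $-35$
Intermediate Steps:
$p{\left(l \right)} = l^{\frac{3}{2}}$
$I{\left(h \right)} = 21$ ($I{\left(h \right)} = 24 - 3 \left(0 - 1\right)^{2} = 24 - 3 \left(-1\right)^{2} = 24 - 3 = 21$)
$-56 + I{\left(4 + 6 \right)} p{\left(1 \right)} = -56 + 21 \cdot 1^{\frac{3}{2}} = -56 + 21 \cdot 1 = -56 + 21 = -35$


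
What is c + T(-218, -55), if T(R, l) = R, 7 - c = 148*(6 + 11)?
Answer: -2727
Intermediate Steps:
c = -2509 (c = 7 - 148*(6 + 11) = 7 - 148*17 = 7 - 1*2516 = 7 - 2516 = -2509)
c + T(-218, -55) = -2509 - 218 = -2727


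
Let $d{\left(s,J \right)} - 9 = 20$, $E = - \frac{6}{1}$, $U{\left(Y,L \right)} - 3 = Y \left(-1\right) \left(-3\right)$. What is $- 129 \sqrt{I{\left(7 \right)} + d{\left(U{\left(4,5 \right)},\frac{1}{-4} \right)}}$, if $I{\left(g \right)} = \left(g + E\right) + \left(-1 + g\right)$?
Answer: $-774$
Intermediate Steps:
$U{\left(Y,L \right)} = 3 + 3 Y$ ($U{\left(Y,L \right)} = 3 + Y \left(-1\right) \left(-3\right) = 3 + - Y \left(-3\right) = 3 + 3 Y$)
$E = -6$ ($E = \left(-6\right) 1 = -6$)
$d{\left(s,J \right)} = 29$ ($d{\left(s,J \right)} = 9 + 20 = 29$)
$I{\left(g \right)} = -7 + 2 g$ ($I{\left(g \right)} = \left(g - 6\right) + \left(-1 + g\right) = \left(-6 + g\right) + \left(-1 + g\right) = -7 + 2 g$)
$- 129 \sqrt{I{\left(7 \right)} + d{\left(U{\left(4,5 \right)},\frac{1}{-4} \right)}} = - 129 \sqrt{\left(-7 + 2 \cdot 7\right) + 29} = - 129 \sqrt{\left(-7 + 14\right) + 29} = - 129 \sqrt{7 + 29} = - 129 \sqrt{36} = \left(-129\right) 6 = -774$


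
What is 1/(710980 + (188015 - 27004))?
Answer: 1/871991 ≈ 1.1468e-6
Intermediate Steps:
1/(710980 + (188015 - 27004)) = 1/(710980 + 161011) = 1/871991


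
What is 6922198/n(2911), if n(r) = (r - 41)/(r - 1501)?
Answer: 976029918/287 ≈ 3.4008e+6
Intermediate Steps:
n(r) = (-41 + r)/(-1501 + r)
6922198/n(2911) = 6922198/(((-41 + 2911)/(-1501 + 2911))) = 6922198/((2870/1410)) = 6922198/(((1/1410)*2870)) = 6922198/(287/141) = 6922198*(141/287) = 976029918/287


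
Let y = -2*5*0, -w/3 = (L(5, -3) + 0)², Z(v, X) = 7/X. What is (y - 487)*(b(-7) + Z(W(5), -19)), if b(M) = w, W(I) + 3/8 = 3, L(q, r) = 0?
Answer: 3409/19 ≈ 179.42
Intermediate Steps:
W(I) = 21/8 (W(I) = -3/8 + 3 = 21/8)
w = 0 (w = -3*(0 + 0)² = -3*0² = -3*0 = 0)
b(M) = 0
y = 0 (y = -10*0 = 0)
(y - 487)*(b(-7) + Z(W(5), -19)) = (0 - 487)*(0 + 7/(-19)) = -487*(0 + 7*(-1/19)) = -487*(0 - 7/19) = -487*(-7/19) = 3409/19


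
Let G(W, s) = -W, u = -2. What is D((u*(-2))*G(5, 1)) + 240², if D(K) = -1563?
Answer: 56037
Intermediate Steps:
D((u*(-2))*G(5, 1)) + 240² = -1563 + 240² = -1563 + 57600 = 56037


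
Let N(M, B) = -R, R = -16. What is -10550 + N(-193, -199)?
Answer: -10534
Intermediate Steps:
N(M, B) = 16 (N(M, B) = -1*(-16) = 16)
-10550 + N(-193, -199) = -10550 + 16 = -10534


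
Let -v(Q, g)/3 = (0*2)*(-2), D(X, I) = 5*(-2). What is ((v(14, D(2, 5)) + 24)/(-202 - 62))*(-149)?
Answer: 149/11 ≈ 13.545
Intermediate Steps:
D(X, I) = -10
v(Q, g) = 0 (v(Q, g) = -3*0*2*(-2) = -0*(-2) = -3*0 = 0)
((v(14, D(2, 5)) + 24)/(-202 - 62))*(-149) = ((0 + 24)/(-202 - 62))*(-149) = (24/(-264))*(-149) = (24*(-1/264))*(-149) = -1/11*(-149) = 149/11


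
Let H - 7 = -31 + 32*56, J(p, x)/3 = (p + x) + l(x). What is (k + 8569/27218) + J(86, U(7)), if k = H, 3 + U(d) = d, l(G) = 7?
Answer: 56050431/27218 ≈ 2059.3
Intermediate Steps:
U(d) = -3 + d
J(p, x) = 21 + 3*p + 3*x (J(p, x) = 3*((p + x) + 7) = 3*(7 + p + x) = 21 + 3*p + 3*x)
H = 1768 (H = 7 + (-31 + 32*56) = 7 + (-31 + 1792) = 7 + 1761 = 1768)
k = 1768
(k + 8569/27218) + J(86, U(7)) = (1768 + 8569/27218) + (21 + 3*86 + 3*(-3 + 7)) = (1768 + 8569*(1/27218)) + (21 + 258 + 3*4) = (1768 + 8569/27218) + (21 + 258 + 12) = 48129993/27218 + 291 = 56050431/27218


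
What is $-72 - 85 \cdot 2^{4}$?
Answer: $-1432$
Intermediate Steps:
$-72 - 85 \cdot 2^{4} = -72 - 1360 = -1432$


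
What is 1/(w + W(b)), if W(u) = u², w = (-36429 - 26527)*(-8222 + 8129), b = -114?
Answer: 1/5867904 ≈ 1.7042e-7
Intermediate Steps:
w = 5854908 (w = -62956*(-93) = 5854908)
1/(w + W(b)) = 1/(5854908 + (-114)²) = 1/(5854908 + 12996) = 1/5867904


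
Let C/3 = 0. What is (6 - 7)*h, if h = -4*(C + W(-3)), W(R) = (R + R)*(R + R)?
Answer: 144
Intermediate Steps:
C = 0 (C = 3*0 = 0)
W(R) = 4*R**2 (W(R) = (2*R)*(2*R) = 4*R**2)
h = -144 (h = -4*(0 + 4*(-3)**2) = -4*(0 + 4*9) = -4*(0 + 36) = -4*36 = -144)
(6 - 7)*h = (6 - 7)*(-144) = -1*(-144) = 144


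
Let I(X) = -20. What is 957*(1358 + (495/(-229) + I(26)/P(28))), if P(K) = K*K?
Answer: 58237571799/44884 ≈ 1.2975e+6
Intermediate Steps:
P(K) = K²
957*(1358 + (495/(-229) + I(26)/P(28))) = 957*(1358 + (495/(-229) - 20/(28²))) = 957*(1358 + (495*(-1/229) - 20/784)) = 957*(1358 + (-495/229 - 20*1/784)) = 957*(1358 + (-495/229 - 5/196)) = 957*(1358 - 98165/44884) = 957*(60854307/44884) = 58237571799/44884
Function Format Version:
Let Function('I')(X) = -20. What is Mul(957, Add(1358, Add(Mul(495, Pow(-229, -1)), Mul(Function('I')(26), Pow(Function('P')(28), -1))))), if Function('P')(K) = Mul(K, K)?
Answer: Rational(58237571799, 44884) ≈ 1.2975e+6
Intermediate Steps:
Function('P')(K) = Pow(K, 2)
Mul(957, Add(1358, Add(Mul(495, Pow(-229, -1)), Mul(Function('I')(26), Pow(Function('P')(28), -1))))) = Mul(957, Add(1358, Add(Mul(495, Pow(-229, -1)), Mul(-20, Pow(Pow(28, 2), -1))))) = Mul(957, Add(1358, Add(Mul(495, Rational(-1, 229)), Mul(-20, Pow(784, -1))))) = Mul(957, Add(1358, Add(Rational(-495, 229), Mul(-20, Rational(1, 784))))) = Mul(957, Add(1358, Add(Rational(-495, 229), Rational(-5, 196)))) = Mul(957, Add(1358, Rational(-98165, 44884))) = Mul(957, Rational(60854307, 44884)) = Rational(58237571799, 44884)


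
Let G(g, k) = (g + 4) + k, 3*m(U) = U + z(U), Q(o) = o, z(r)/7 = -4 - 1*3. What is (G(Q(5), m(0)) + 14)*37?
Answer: 740/3 ≈ 246.67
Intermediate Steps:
z(r) = -49 (z(r) = 7*(-4 - 1*3) = 7*(-4 - 3) = 7*(-7) = -49)
m(U) = -49/3 + U/3 (m(U) = (U - 49)/3 = (-49 + U)/3 = -49/3 + U/3)
G(g, k) = 4 + g + k (G(g, k) = (4 + g) + k = 4 + g + k)
(G(Q(5), m(0)) + 14)*37 = ((4 + 5 + (-49/3 + (1/3)*0)) + 14)*37 = ((4 + 5 + (-49/3 + 0)) + 14)*37 = ((4 + 5 - 49/3) + 14)*37 = (-22/3 + 14)*37 = (20/3)*37 = 740/3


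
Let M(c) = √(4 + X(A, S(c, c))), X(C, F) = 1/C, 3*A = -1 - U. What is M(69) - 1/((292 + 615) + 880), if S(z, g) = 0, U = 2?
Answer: -1/1787 + √3 ≈ 1.7315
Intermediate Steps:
A = -1 (A = (-1 - 1*2)/3 = (-1 - 2)/3 = (⅓)*(-3) = -1)
M(c) = √3 (M(c) = √(4 + 1/(-1)) = √(4 - 1) = √3)
M(69) - 1/((292 + 615) + 880) = √3 - 1/((292 + 615) + 880) = √3 - 1/(907 + 880) = √3 - 1/1787 = -1/1787 + √3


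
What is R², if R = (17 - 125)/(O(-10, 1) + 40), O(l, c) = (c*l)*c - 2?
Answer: 729/49 ≈ 14.878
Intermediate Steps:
O(l, c) = -2 + l*c² (O(l, c) = l*c² - 2 = -2 + l*c²)
R = -27/7 (R = (17 - 125)/((-2 - 10*1²) + 40) = -108/((-2 - 10*1) + 40) = -108/((-2 - 10) + 40) = -108/(-12 + 40) = -108/28 = -108*1/28 = -27/7 ≈ -3.8571)
R² = (-27/7)² = 729/49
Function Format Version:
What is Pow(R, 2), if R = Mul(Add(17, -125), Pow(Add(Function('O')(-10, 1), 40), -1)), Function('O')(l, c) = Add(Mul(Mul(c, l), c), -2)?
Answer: Rational(729, 49) ≈ 14.878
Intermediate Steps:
Function('O')(l, c) = Add(-2, Mul(l, Pow(c, 2))) (Function('O')(l, c) = Add(Mul(l, Pow(c, 2)), -2) = Add(-2, Mul(l, Pow(c, 2))))
R = Rational(-27, 7) (R = Mul(Add(17, -125), Pow(Add(Add(-2, Mul(-10, Pow(1, 2))), 40), -1)) = Mul(-108, Pow(Add(Add(-2, Mul(-10, 1)), 40), -1)) = Mul(-108, Pow(Add(Add(-2, -10), 40), -1)) = Mul(-108, Pow(Add(-12, 40), -1)) = Mul(-108, Pow(28, -1)) = Mul(-108, Rational(1, 28)) = Rational(-27, 7) ≈ -3.8571)
Pow(R, 2) = Pow(Rational(-27, 7), 2) = Rational(729, 49)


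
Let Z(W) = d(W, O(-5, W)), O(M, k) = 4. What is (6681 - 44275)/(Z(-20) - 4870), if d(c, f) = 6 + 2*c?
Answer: 18797/2452 ≈ 7.6660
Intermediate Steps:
Z(W) = 6 + 2*W
(6681 - 44275)/(Z(-20) - 4870) = (6681 - 44275)/((6 + 2*(-20)) - 4870) = -37594/((6 - 40) - 4870) = -37594/(-34 - 4870) = -37594/(-4904) = -37594*(-1/4904) = 18797/2452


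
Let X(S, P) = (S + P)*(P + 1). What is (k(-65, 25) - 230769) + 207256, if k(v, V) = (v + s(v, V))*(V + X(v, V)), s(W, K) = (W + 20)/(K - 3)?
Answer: 979839/22 ≈ 44538.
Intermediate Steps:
X(S, P) = (1 + P)*(P + S) (X(S, P) = (P + S)*(1 + P) = (1 + P)*(P + S))
s(W, K) = (20 + W)/(-3 + K)
k(v, V) = (v + (20 + v)/(-3 + V))*(v + V**2 + 2*V + V*v) (k(v, V) = (v + (20 + v)/(-3 + V))*(V + (V + v + V**2 + V*v)) = (v + (20 + v)/(-3 + V))*(v + V**2 + 2*V + V*v))
(k(-65, 25) - 230769) + 207256 = ((25*(20 - 65) + (20 - 65)*(25 - 65 + 25**2 + 25*(-65)) - 65*(-3 + 25)*(-65 + 25**2 + 2*25 + 25*(-65)))/(-3 + 25) - 230769) + 207256 = ((25*(-45) - 45*(25 - 65 + 625 - 1625) - 65*22*(-65 + 625 + 50 - 1625))/22 - 230769) + 207256 = ((-1125 - 45*(-1040) - 65*22*(-1015))/22 - 230769) + 207256 = ((-1125 + 46800 + 1451450)/22 - 230769) + 207256 = ((1/22)*1497125 - 230769) + 207256 = (1497125/22 - 230769) + 207256 = -3579793/22 + 207256 = 979839/22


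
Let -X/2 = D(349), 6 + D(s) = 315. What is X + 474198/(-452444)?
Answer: -140042295/226222 ≈ -619.05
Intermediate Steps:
D(s) = 309 (D(s) = -6 + 315 = 309)
X = -618 (X = -2*309 = -618)
X + 474198/(-452444) = -618 + 474198/(-452444) = -618 + 474198*(-1/452444) = -618 - 237099/226222 = -140042295/226222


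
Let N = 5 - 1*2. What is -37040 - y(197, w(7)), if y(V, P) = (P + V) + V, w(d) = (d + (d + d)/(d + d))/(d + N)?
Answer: -187174/5 ≈ -37435.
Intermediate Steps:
N = 3 (N = 5 - 2 = 3)
w(d) = (1 + d)/(3 + d) (w(d) = (d + (d + d)/(d + d))/(d + 3) = (d + (2*d)/((2*d)))/(3 + d) = (d + (2*d)*(1/(2*d)))/(3 + d) = (d + 1)/(3 + d) = (1 + d)/(3 + d))
y(V, P) = P + 2*V
-37040 - y(197, w(7)) = -37040 - ((1 + 7)/(3 + 7) + 2*197) = -37040 - (8/10 + 394) = -37040 - ((1/10)*8 + 394) = -37040 - (4/5 + 394) = -37040 - 1*1974/5 = -37040 - 1974/5 = -187174/5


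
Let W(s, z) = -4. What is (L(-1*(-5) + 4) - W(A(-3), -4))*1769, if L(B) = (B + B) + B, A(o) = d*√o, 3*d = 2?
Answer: 54839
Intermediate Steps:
d = ⅔ (d = (⅓)*2 = ⅔ ≈ 0.66667)
A(o) = 2*√o/3
L(B) = 3*B (L(B) = 2*B + B = 3*B)
(L(-1*(-5) + 4) - W(A(-3), -4))*1769 = (3*(-1*(-5) + 4) - 1*(-4))*1769 = (3*(5 + 4) + 4)*1769 = (3*9 + 4)*1769 = (27 + 4)*1769 = 31*1769 = 54839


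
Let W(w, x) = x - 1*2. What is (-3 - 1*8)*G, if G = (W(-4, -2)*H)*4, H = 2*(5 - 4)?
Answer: 352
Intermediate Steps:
W(w, x) = -2 + x (W(w, x) = x - 2 = -2 + x)
H = 2 (H = 2*1 = 2)
G = -32 (G = ((-2 - 2)*2)*4 = -4*2*4 = -8*4 = -32)
(-3 - 1*8)*G = (-3 - 1*8)*(-32) = (-3 - 8)*(-32) = -11*(-32) = 352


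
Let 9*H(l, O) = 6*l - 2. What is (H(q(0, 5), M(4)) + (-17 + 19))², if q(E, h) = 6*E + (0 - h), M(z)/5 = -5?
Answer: 196/81 ≈ 2.4198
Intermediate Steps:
M(z) = -25 (M(z) = 5*(-5) = -25)
q(E, h) = -h + 6*E (q(E, h) = 6*E - h = -h + 6*E)
H(l, O) = -2/9 + 2*l/3 (H(l, O) = (6*l - 2)/9 = (-2 + 6*l)/9 = -2/9 + 2*l/3)
(H(q(0, 5), M(4)) + (-17 + 19))² = ((-2/9 + 2*(-1*5 + 6*0)/3) + (-17 + 19))² = ((-2/9 + 2*(-5 + 0)/3) + 2)² = ((-2/9 + (⅔)*(-5)) + 2)² = ((-2/9 - 10/3) + 2)² = (-32/9 + 2)² = (-14/9)² = 196/81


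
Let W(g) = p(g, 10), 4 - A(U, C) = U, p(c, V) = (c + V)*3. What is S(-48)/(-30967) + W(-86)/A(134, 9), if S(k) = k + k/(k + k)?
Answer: 7066651/4025710 ≈ 1.7554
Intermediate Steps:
p(c, V) = 3*V + 3*c (p(c, V) = (V + c)*3 = 3*V + 3*c)
A(U, C) = 4 - U
W(g) = 30 + 3*g (W(g) = 3*10 + 3*g = 30 + 3*g)
S(k) = 1/2 + k (S(k) = k + k/((2*k)) = k + (1/(2*k))*k = k + 1/2 = 1/2 + k)
S(-48)/(-30967) + W(-86)/A(134, 9) = (1/2 - 48)/(-30967) + (30 + 3*(-86))/(4 - 1*134) = -95/2*(-1/30967) + (30 - 258)/(4 - 134) = 95/61934 - 228/(-130) = 95/61934 - 228*(-1/130) = 95/61934 + 114/65 = 7066651/4025710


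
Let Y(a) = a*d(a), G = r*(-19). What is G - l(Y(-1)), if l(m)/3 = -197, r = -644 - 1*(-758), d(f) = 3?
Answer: -1575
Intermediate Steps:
r = 114 (r = -644 + 758 = 114)
G = -2166 (G = 114*(-19) = -2166)
Y(a) = 3*a (Y(a) = a*3 = 3*a)
l(m) = -591 (l(m) = 3*(-197) = -591)
G - l(Y(-1)) = -2166 - 1*(-591) = -2166 + 591 = -1575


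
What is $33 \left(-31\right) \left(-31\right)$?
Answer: $31713$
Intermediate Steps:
$33 \left(-31\right) \left(-31\right) = \left(-1023\right) \left(-31\right) = 31713$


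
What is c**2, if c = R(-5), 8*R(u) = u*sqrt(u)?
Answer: -125/64 ≈ -1.9531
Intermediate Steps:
R(u) = u**(3/2)/8 (R(u) = (u*sqrt(u))/8 = u**(3/2)/8)
c = -5*I*sqrt(5)/8 (c = (-5)**(3/2)/8 = (-5*I*sqrt(5))/8 = -5*I*sqrt(5)/8 ≈ -1.3975*I)
c**2 = (-5*I*sqrt(5)/8)**2 = -125/64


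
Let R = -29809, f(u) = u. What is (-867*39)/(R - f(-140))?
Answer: 33813/29669 ≈ 1.1397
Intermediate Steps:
(-867*39)/(R - f(-140)) = (-867*39)/(-29809 - 1*(-140)) = -33813/(-29809 + 140) = -33813/(-29669) = -33813*(-1/29669) = 33813/29669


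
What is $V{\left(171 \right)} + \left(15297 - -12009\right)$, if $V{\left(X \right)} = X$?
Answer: $27477$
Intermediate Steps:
$V{\left(171 \right)} + \left(15297 - -12009\right) = 171 + \left(15297 - -12009\right) = 171 + \left(15297 + 12009\right) = 171 + 27306 = 27477$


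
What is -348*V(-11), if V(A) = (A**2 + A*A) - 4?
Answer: -82824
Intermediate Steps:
V(A) = -4 + 2*A**2 (V(A) = (A**2 + A**2) - 4 = 2*A**2 - 4 = -4 + 2*A**2)
-348*V(-11) = -348*(-4 + 2*(-11)**2) = -348*(-4 + 2*121) = -348*(-4 + 242) = -348*238 = -82824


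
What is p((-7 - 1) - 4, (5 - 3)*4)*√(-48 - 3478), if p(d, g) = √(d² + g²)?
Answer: 4*I*√45838 ≈ 856.39*I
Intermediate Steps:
p((-7 - 1) - 4, (5 - 3)*4)*√(-48 - 3478) = √(((-7 - 1) - 4)² + ((5 - 3)*4)²)*√(-48 - 3478) = √((-8 - 4)² + (2*4)²)*√(-3526) = √((-12)² + 8²)*(I*√3526) = √(144 + 64)*(I*√3526) = √208*(I*√3526) = (4*√13)*(I*√3526) = 4*I*√45838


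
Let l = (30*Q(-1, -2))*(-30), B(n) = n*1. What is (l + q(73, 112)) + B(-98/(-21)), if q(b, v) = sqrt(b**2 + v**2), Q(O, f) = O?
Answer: 2714/3 + sqrt(17873) ≈ 1038.4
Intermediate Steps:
B(n) = n
l = 900 (l = (30*(-1))*(-30) = -30*(-30) = 900)
(l + q(73, 112)) + B(-98/(-21)) = (900 + sqrt(73**2 + 112**2)) - 98/(-21) = (900 + sqrt(5329 + 12544)) - 98*(-1/21) = (900 + sqrt(17873)) + 14/3 = 2714/3 + sqrt(17873)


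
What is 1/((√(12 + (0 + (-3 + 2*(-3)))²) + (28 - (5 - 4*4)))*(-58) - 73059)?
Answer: -25107/1890980063 + 58*√93/5672940189 ≈ -1.3179e-5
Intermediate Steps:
1/((√(12 + (0 + (-3 + 2*(-3)))²) + (28 - (5 - 4*4)))*(-58) - 73059) = 1/((√(12 + (0 + (-3 - 6))²) + (28 - (5 - 16)))*(-58) - 73059) = 1/((√(12 + (0 - 9)²) + (28 - 1*(-11)))*(-58) - 73059) = 1/((√(12 + (-9)²) + (28 + 11))*(-58) - 73059) = 1/((√(12 + 81) + 39)*(-58) - 73059) = 1/((√93 + 39)*(-58) - 73059) = 1/((39 + √93)*(-58) - 73059) = 1/((-2262 - 58*√93) - 73059) = 1/(-75321 - 58*√93)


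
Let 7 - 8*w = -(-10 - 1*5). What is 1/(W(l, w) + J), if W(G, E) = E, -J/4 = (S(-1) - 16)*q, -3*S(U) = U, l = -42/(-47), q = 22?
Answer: 3/4133 ≈ 0.00072587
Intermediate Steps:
w = -1 (w = 7/8 - (-1)*(-10 - 1*5)/8 = 7/8 - (-1)*(-10 - 5)/8 = 7/8 - (-1)*(-15)/8 = 7/8 - ⅛*15 = 7/8 - 15/8 = -1)
l = 42/47 (l = -42*(-1/47) = 42/47 ≈ 0.89362)
S(U) = -U/3
J = 4136/3 (J = -4*(-⅓*(-1) - 16)*22 = -4*(⅓ - 16)*22 = -(-188)*22/3 = -4*(-1034/3) = 4136/3 ≈ 1378.7)
1/(W(l, w) + J) = 1/(-1 + 4136/3) = 1/(4133/3) = 3/4133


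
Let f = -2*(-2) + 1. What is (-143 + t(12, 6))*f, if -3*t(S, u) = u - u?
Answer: -715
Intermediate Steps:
t(S, u) = 0 (t(S, u) = -(u - u)/3 = -⅓*0 = 0)
f = 5 (f = 4 + 1 = 5)
(-143 + t(12, 6))*f = (-143 + 0)*5 = -143*5 = -715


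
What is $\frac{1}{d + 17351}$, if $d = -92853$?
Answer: $- \frac{1}{75502} \approx -1.3245 \cdot 10^{-5}$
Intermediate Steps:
$\frac{1}{d + 17351} = \frac{1}{-92853 + 17351} = \frac{1}{-75502} = - \frac{1}{75502}$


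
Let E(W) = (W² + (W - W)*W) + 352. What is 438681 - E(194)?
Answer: 400693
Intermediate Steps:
E(W) = 352 + W² (E(W) = (W² + 0*W) + 352 = (W² + 0) + 352 = W² + 352 = 352 + W²)
438681 - E(194) = 438681 - (352 + 194²) = 438681 - (352 + 37636) = 438681 - 1*37988 = 438681 - 37988 = 400693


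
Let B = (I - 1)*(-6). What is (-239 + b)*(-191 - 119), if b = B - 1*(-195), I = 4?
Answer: 19220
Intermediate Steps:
B = -18 (B = (4 - 1)*(-6) = 3*(-6) = -18)
b = 177 (b = -18 - 1*(-195) = -18 + 195 = 177)
(-239 + b)*(-191 - 119) = (-239 + 177)*(-191 - 119) = -62*(-310) = 19220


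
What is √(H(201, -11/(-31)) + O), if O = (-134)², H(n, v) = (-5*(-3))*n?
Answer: √20971 ≈ 144.81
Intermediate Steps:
H(n, v) = 15*n
O = 17956
√(H(201, -11/(-31)) + O) = √(15*201 + 17956) = √(3015 + 17956) = √20971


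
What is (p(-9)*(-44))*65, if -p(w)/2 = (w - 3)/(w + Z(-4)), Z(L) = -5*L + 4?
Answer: -4576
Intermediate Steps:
Z(L) = 4 - 5*L
p(w) = -2*(-3 + w)/(24 + w) (p(w) = -2*(w - 3)/(w + (4 - 5*(-4))) = -2*(-3 + w)/(w + (4 + 20)) = -2*(-3 + w)/(w + 24) = -2*(-3 + w)/(24 + w))
(p(-9)*(-44))*65 = ((2*(3 - 1*(-9))/(24 - 9))*(-44))*65 = ((2*(3 + 9)/15)*(-44))*65 = ((2*(1/15)*12)*(-44))*65 = ((8/5)*(-44))*65 = -352/5*65 = -4576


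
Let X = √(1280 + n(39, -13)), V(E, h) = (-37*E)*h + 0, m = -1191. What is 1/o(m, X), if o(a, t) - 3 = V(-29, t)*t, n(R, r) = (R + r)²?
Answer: 1/2098791 ≈ 4.7646e-7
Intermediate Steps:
V(E, h) = -37*E*h (V(E, h) = -37*E*h + 0 = -37*E*h)
X = 2*√489 (X = √(1280 + (39 - 13)²) = √(1280 + 26²) = √(1280 + 676) = √1956 = 2*√489 ≈ 44.227)
o(a, t) = 3 + 1073*t² (o(a, t) = 3 + (-37*(-29)*t)*t = 3 + (1073*t)*t = 3 + 1073*t²)
1/o(m, X) = 1/(3 + 1073*(2*√489)²) = 1/(3 + 1073*1956) = 1/(3 + 2098788) = 1/2098791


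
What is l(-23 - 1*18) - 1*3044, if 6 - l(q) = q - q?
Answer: -3038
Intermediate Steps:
l(q) = 6 (l(q) = 6 - (q - q) = 6 - 1*0 = 6 + 0 = 6)
l(-23 - 1*18) - 1*3044 = 6 - 1*3044 = 6 - 3044 = -3038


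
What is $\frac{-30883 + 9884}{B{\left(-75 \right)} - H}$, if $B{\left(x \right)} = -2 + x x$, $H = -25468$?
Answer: $- \frac{20999}{31091} \approx -0.6754$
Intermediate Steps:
$B{\left(x \right)} = -2 + x^{2}$
$\frac{-30883 + 9884}{B{\left(-75 \right)} - H} = \frac{-30883 + 9884}{\left(-2 + \left(-75\right)^{2}\right) - -25468} = - \frac{20999}{\left(-2 + 5625\right) + 25468} = - \frac{20999}{5623 + 25468} = - \frac{20999}{31091}$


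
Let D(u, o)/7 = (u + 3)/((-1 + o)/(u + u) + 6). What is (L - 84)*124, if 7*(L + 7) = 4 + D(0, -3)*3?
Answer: -78492/7 ≈ -11213.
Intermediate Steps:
D(u, o) = 7*(3 + u)/(6 + (-1 + o)/(2*u)) (D(u, o) = 7*((u + 3)/((-1 + o)/(u + u) + 6)) = 7*((3 + u)/((-1 + o)/((2*u)) + 6)) = 7*((3 + u)/((-1 + o)*(1/(2*u)) + 6)) = 7*((3 + u)/((-1 + o)/(2*u) + 6)) = 7*((3 + u)/(6 + (-1 + o)/(2*u))) = 7*(3 + u)/(6 + (-1 + o)/(2*u)))
L = -45/7 (L = -7 + (4 + (14*0*(3 + 0)/(-1 - 3 + 12*0))*3)/7 = -7 + (4 + (14*0*3/(-1 - 3 + 0))*3)/7 = -7 + (4 + (14*0*3/(-4))*3)/7 = -7 + (4 + (14*0*(-1/4)*3)*3)/7 = -7 + (4 + 0*3)/7 = -7 + (4 + 0)/7 = -7 + (1/7)*4 = -7 + 4/7 = -45/7 ≈ -6.4286)
(L - 84)*124 = (-45/7 - 84)*124 = -633/7*124 = -78492/7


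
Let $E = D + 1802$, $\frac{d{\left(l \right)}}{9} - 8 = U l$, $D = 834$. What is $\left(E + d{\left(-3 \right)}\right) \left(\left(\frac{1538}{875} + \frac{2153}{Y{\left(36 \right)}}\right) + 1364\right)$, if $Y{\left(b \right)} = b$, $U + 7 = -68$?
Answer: $\frac{212536515119}{31500} \approx 6.7472 \cdot 10^{6}$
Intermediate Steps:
$U = -75$ ($U = -7 - 68 = -75$)
$d{\left(l \right)} = 72 - 675 l$ ($d{\left(l \right)} = 72 + 9 \left(- 75 l\right) = 72 - 675 l$)
$E = 2636$ ($E = 834 + 1802 = 2636$)
$\left(E + d{\left(-3 \right)}\right) \left(\left(\frac{1538}{875} + \frac{2153}{Y{\left(36 \right)}}\right) + 1364\right) = \left(2636 + \left(72 - -2025\right)\right) \left(\left(\frac{1538}{875} + \frac{2153}{36}\right) + 1364\right) = \left(2636 + \left(72 + 2025\right)\right) \left(\left(1538 \cdot \frac{1}{875} + 2153 \cdot \frac{1}{36}\right) + 1364\right) = \left(2636 + 2097\right) \left(\left(\frac{1538}{875} + \frac{2153}{36}\right) + 1364\right) = 4733 \left(\frac{1939243}{31500} + 1364\right) = 4733 \cdot \frac{44905243}{31500} = \frac{212536515119}{31500}$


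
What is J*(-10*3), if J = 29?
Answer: -870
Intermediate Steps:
J*(-10*3) = 29*(-10*3) = 29*(-30) = -870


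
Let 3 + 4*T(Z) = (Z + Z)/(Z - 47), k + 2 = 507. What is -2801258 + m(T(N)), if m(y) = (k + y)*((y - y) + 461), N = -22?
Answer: -708968171/276 ≈ -2.5687e+6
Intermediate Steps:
k = 505 (k = -2 + 507 = 505)
T(Z) = -¾ + Z/(2*(-47 + Z)) (T(Z) = -¾ + ((Z + Z)/(Z - 47))/4 = -¾ + ((2*Z)/(-47 + Z))/4 = -¾ + (2*Z/(-47 + Z))/4 = -¾ + Z/(2*(-47 + Z)))
m(y) = 232805 + 461*y (m(y) = (505 + y)*((y - y) + 461) = (505 + y)*(0 + 461) = (505 + y)*461 = 232805 + 461*y)
-2801258 + m(T(N)) = -2801258 + (232805 + 461*((141 - 1*(-22))/(4*(-47 - 22)))) = -2801258 + (232805 + 461*((¼)*(141 + 22)/(-69))) = -2801258 + (232805 + 461*((¼)*(-1/69)*163)) = -2801258 + (232805 + 461*(-163/276)) = -2801258 + (232805 - 75143/276) = -2801258 + 64179037/276 = -708968171/276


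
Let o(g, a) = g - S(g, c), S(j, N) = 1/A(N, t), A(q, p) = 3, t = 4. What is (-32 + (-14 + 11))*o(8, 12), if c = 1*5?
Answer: -805/3 ≈ -268.33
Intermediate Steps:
c = 5
S(j, N) = 1/3
o(g, a) = -1/3 + g (o(g, a) = g - 1*1/3 = g - 1/3 = -1/3 + g)
(-32 + (-14 + 11))*o(8, 12) = (-32 + (-14 + 11))*(-1/3 + 8) = (-32 - 3)*(23/3) = -35*23/3 = -805/3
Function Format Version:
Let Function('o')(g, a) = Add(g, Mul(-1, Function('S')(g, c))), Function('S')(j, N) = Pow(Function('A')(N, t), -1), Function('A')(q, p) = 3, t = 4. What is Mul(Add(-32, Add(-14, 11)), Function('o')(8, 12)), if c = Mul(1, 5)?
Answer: Rational(-805, 3) ≈ -268.33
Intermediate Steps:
c = 5
Function('S')(j, N) = Rational(1, 3) (Function('S')(j, N) = Pow(3, -1) = Rational(1, 3))
Function('o')(g, a) = Add(Rational(-1, 3), g) (Function('o')(g, a) = Add(g, Mul(-1, Rational(1, 3))) = Add(g, Rational(-1, 3)) = Add(Rational(-1, 3), g))
Mul(Add(-32, Add(-14, 11)), Function('o')(8, 12)) = Mul(Add(-32, Add(-14, 11)), Add(Rational(-1, 3), 8)) = Mul(Add(-32, -3), Rational(23, 3)) = Mul(-35, Rational(23, 3)) = Rational(-805, 3)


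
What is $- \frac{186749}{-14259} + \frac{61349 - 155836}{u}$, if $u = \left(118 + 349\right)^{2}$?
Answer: $\frac{39380612528}{3109731051} \approx 12.664$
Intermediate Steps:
$u = 218089$ ($u = 467^{2} = 218089$)
$- \frac{186749}{-14259} + \frac{61349 - 155836}{u} = - \frac{186749}{-14259} + \frac{61349 - 155836}{218089} = \left(-186749\right) \left(- \frac{1}{14259}\right) - \frac{94487}{218089} = \frac{186749}{14259} - \frac{94487}{218089} = \frac{39380612528}{3109731051}$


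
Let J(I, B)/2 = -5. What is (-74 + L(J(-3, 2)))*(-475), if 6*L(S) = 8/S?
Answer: 105640/3 ≈ 35213.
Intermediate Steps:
J(I, B) = -10 (J(I, B) = 2*(-5) = -10)
L(S) = 4/(3*S) (L(S) = (8/S)/6 = 4/(3*S))
(-74 + L(J(-3, 2)))*(-475) = (-74 + (4/3)/(-10))*(-475) = (-74 + (4/3)*(-1/10))*(-475) = (-74 - 2/15)*(-475) = -1112/15*(-475) = 105640/3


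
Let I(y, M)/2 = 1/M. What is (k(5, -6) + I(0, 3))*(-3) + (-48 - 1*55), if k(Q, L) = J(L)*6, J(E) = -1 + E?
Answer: 21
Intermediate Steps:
I(y, M) = 2/M
k(Q, L) = -6 + 6*L (k(Q, L) = (-1 + L)*6 = -6 + 6*L)
(k(5, -6) + I(0, 3))*(-3) + (-48 - 1*55) = ((-6 + 6*(-6)) + 2/3)*(-3) + (-48 - 1*55) = ((-6 - 36) + 2*(⅓))*(-3) + (-48 - 55) = (-42 + ⅔)*(-3) - 103 = -124/3*(-3) - 103 = 124 - 103 = 21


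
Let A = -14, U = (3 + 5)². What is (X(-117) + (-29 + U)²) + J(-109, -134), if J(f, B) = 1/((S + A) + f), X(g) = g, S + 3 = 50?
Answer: 84207/76 ≈ 1108.0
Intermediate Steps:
S = 47 (S = -3 + 50 = 47)
U = 64 (U = 8² = 64)
J(f, B) = 1/(33 + f) (J(f, B) = 1/((47 - 14) + f) = 1/(33 + f))
(X(-117) + (-29 + U)²) + J(-109, -134) = (-117 + (-29 + 64)²) + 1/(33 - 109) = (-117 + 35²) + 1/(-76) = (-117 + 1225) - 1/76 = 1108 - 1/76 = 84207/76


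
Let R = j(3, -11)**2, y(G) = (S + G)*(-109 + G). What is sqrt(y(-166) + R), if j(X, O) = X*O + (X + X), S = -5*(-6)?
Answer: sqrt(38129) ≈ 195.27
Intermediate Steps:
S = 30
j(X, O) = 2*X + O*X (j(X, O) = O*X + 2*X = 2*X + O*X)
y(G) = (-109 + G)*(30 + G) (y(G) = (30 + G)*(-109 + G) = (-109 + G)*(30 + G))
R = 729 (R = (3*(2 - 11))**2 = (3*(-9))**2 = (-27)**2 = 729)
sqrt(y(-166) + R) = sqrt((-3270 + (-166)**2 - 79*(-166)) + 729) = sqrt((-3270 + 27556 + 13114) + 729) = sqrt(37400 + 729) = sqrt(38129)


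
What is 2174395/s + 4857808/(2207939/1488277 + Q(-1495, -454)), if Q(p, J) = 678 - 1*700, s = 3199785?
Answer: -4626724748251024667/19540546231335 ≈ -2.3678e+5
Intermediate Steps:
Q(p, J) = -22 (Q(p, J) = 678 - 700 = -22)
2174395/s + 4857808/(2207939/1488277 + Q(-1495, -454)) = 2174395/3199785 + 4857808/(2207939/1488277 - 22) = 2174395*(1/3199785) + 4857808/(2207939*(1/1488277) - 22) = 434879/639957 + 4857808/(2207939/1488277 - 22) = 434879/639957 + 4857808/(-30534155/1488277) = 434879/639957 + 4857808*(-1488277/30534155) = 434879/639957 - 7229763916816/30534155 = -4626724748251024667/19540546231335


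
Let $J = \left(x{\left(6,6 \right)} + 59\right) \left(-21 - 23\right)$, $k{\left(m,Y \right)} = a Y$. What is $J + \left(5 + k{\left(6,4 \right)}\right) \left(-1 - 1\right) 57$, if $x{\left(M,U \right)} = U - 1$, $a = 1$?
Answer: $-3842$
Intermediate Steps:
$x{\left(M,U \right)} = -1 + U$ ($x{\left(M,U \right)} = U - 1 = -1 + U$)
$k{\left(m,Y \right)} = Y$ ($k{\left(m,Y \right)} = 1 Y = Y$)
$J = -2816$ ($J = \left(\left(-1 + 6\right) + 59\right) \left(-21 - 23\right) = \left(5 + 59\right) \left(-44\right) = 64 \left(-44\right) = -2816$)
$J + \left(5 + k{\left(6,4 \right)}\right) \left(-1 - 1\right) 57 = -2816 + \left(5 + 4\right) \left(-1 - 1\right) 57 = -2816 + 9 \left(-2\right) 57 = -2816 - 1026 = -3842$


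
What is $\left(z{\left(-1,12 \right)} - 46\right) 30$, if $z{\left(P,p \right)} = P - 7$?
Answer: $-1620$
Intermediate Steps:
$z{\left(P,p \right)} = -7 + P$ ($z{\left(P,p \right)} = P - 7 = -7 + P$)
$\left(z{\left(-1,12 \right)} - 46\right) 30 = \left(\left(-7 - 1\right) - 46\right) 30 = \left(-8 - 46\right) 30 = \left(-54\right) 30 = -1620$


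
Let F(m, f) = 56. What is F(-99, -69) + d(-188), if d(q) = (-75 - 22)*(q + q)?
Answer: 36528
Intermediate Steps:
d(q) = -194*q
F(-99, -69) + d(-188) = 56 - 194*(-188) = 56 + 36472 = 36528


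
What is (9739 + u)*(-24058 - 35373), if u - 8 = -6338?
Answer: -202600279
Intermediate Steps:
u = -6330 (u = 8 - 6338 = -6330)
(9739 + u)*(-24058 - 35373) = (9739 - 6330)*(-24058 - 35373) = 3409*(-59431) = -202600279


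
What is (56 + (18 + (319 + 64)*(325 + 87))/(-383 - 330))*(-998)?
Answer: 117650228/713 ≈ 1.6501e+5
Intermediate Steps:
(56 + (18 + (319 + 64)*(325 + 87))/(-383 - 330))*(-998) = (56 + (18 + 383*412)/(-713))*(-998) = (56 + (18 + 157796)*(-1/713))*(-998) = (56 + 157814*(-1/713))*(-998) = (56 - 157814/713)*(-998) = -117886/713*(-998) = 117650228/713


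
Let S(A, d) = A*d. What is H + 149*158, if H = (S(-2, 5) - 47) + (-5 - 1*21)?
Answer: 23459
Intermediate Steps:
H = -83 (H = (-2*5 - 47) + (-5 - 1*21) = (-10 - 47) + (-5 - 21) = -57 - 26 = -83)
H + 149*158 = -83 + 149*158 = -83 + 23542 = 23459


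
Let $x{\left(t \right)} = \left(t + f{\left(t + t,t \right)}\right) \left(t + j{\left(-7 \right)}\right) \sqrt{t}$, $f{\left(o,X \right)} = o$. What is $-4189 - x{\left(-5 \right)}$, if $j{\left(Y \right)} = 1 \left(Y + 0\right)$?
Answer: $-4189 - 180 i \sqrt{5} \approx -4189.0 - 402.49 i$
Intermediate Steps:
$j{\left(Y \right)} = Y$ ($j{\left(Y \right)} = 1 Y = Y$)
$x{\left(t \right)} = 3 t^{\frac{3}{2}} \left(-7 + t\right)$ ($x{\left(t \right)} = \left(t + \left(t + t\right)\right) \left(t - 7\right) \sqrt{t} = \left(t + 2 t\right) \left(-7 + t\right) \sqrt{t} = 3 t \left(-7 + t\right) \sqrt{t} = 3 t^{\frac{3}{2}} \left(-7 + t\right)$)
$-4189 - x{\left(-5 \right)} = -4189 - 3 \left(-5\right)^{\frac{3}{2}} \left(-7 - 5\right) = -4189 - 3 \left(- 5 i \sqrt{5}\right) \left(-12\right) = -4189 - 180 i \sqrt{5}$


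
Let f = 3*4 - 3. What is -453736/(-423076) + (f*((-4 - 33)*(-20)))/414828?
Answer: 1326667247/1218776187 ≈ 1.0885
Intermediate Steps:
f = 9 (f = 12 - 3 = 9)
-453736/(-423076) + (f*((-4 - 33)*(-20)))/414828 = -453736/(-423076) + (9*((-4 - 33)*(-20)))/414828 = -453736*(-1/423076) + (9*(-37*(-20)))*(1/414828) = 113434/105769 + (9*740)*(1/414828) = 113434/105769 + 6660*(1/414828) = 113434/105769 + 185/11523 = 1326667247/1218776187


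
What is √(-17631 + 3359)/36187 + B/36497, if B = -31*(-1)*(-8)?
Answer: -248/36497 + 8*I*√223/36187 ≈ -0.0067951 + 0.0033013*I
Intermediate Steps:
B = -248 (B = -31*(-1)*(-8) = 31*(-8) = -248)
√(-17631 + 3359)/36187 + B/36497 = √(-17631 + 3359)/36187 - 248/36497 = √(-14272)*(1/36187) - 248*1/36497 = (8*I*√223)*(1/36187) - 248/36497 = 8*I*√223/36187 - 248/36497 = -248/36497 + 8*I*√223/36187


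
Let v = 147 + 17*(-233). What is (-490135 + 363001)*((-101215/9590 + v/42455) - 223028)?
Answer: 23560971822749871/830905 ≈ 2.8356e+10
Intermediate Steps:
v = -3814 (v = 147 - 3961 = -3814)
(-490135 + 363001)*((-101215/9590 + v/42455) - 223028) = (-490135 + 363001)*((-101215/9590 - 3814/42455) - 223028) = -127134*((-101215*1/9590 - 3814*1/42455) - 223028) = -127134*((-20243/1918 - 3814/42455) - 223028) = -127134*(-123818831/11632670 - 223028) = -127134*(-2594534943591/11632670) = 23560971822749871/830905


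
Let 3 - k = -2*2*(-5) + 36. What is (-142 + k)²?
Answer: 38025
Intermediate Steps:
k = -53 (k = 3 - (-2*2*(-5) + 36) = 3 - (-4*(-5) + 36) = 3 - (20 + 36) = 3 - 1*56 = 3 - 56 = -53)
(-142 + k)² = (-142 - 53)² = (-195)² = 38025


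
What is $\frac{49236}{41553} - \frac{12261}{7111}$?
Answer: $- \frac{53121379}{98494461} \approx -0.53933$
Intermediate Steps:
$\frac{49236}{41553} - \frac{12261}{7111} = 49236 \cdot \frac{1}{41553} - \frac{12261}{7111} = \frac{16412}{13851} - \frac{12261}{7111} = - \frac{53121379}{98494461}$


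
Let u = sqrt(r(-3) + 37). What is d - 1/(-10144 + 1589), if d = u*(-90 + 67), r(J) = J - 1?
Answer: 1/8555 - 23*sqrt(33) ≈ -132.12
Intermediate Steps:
r(J) = -1 + J
u = sqrt(33) (u = sqrt((-1 - 3) + 37) = sqrt(-4 + 37) = sqrt(33) ≈ 5.7446)
d = -23*sqrt(33) (d = sqrt(33)*(-90 + 67) = sqrt(33)*(-23) = -23*sqrt(33) ≈ -132.13)
d - 1/(-10144 + 1589) = -23*sqrt(33) - 1/(-10144 + 1589) = -23*sqrt(33) - 1/(-8555) = -23*sqrt(33) - (-1)/8555 = -23*sqrt(33) - 1*(-1/8555) = -23*sqrt(33) + 1/8555 = 1/8555 - 23*sqrt(33)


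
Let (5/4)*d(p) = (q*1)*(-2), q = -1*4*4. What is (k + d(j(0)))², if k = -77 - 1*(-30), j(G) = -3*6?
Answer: 11449/25 ≈ 457.96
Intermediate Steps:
j(G) = -18
k = -47 (k = -77 + 30 = -47)
q = -16 (q = -4*4 = -16)
d(p) = 128/5 (d(p) = 4*(-16*1*(-2))/5 = 4*(-16*(-2))/5 = (⅘)*32 = 128/5)
(k + d(j(0)))² = (-47 + 128/5)² = (-107/5)² = 11449/25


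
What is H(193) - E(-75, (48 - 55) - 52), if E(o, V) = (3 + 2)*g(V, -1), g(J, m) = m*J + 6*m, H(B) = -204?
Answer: -469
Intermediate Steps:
g(J, m) = 6*m + J*m (g(J, m) = J*m + 6*m = 6*m + J*m)
E(o, V) = -30 - 5*V (E(o, V) = (3 + 2)*(-(6 + V)) = 5*(-6 - V) = -30 - 5*V)
H(193) - E(-75, (48 - 55) - 52) = -204 - (-30 - 5*((48 - 55) - 52)) = -204 - (-30 - 5*(-7 - 52)) = -204 - (-30 - 5*(-59)) = -204 - (-30 + 295) = -204 - 1*265 = -204 - 265 = -469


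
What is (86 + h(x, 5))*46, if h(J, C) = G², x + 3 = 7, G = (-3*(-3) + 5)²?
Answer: 1771092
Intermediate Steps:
G = 196 (G = (9 + 5)² = 14² = 196)
x = 4 (x = -3 + 7 = 4)
h(J, C) = 38416 (h(J, C) = 196² = 38416)
(86 + h(x, 5))*46 = (86 + 38416)*46 = 38502*46 = 1771092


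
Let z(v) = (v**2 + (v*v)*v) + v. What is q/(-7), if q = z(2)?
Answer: -2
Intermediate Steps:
z(v) = v + v**2 + v**3 (z(v) = (v**2 + v**2*v) + v = (v**2 + v**3) + v = v + v**2 + v**3)
q = 14 (q = 2*(1 + 2 + 2**2) = 2*(1 + 2 + 4) = 2*7 = 14)
q/(-7) = 14/(-7) = 14*(-1/7) = -2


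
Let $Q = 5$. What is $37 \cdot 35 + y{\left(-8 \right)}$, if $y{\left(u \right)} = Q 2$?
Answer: $1305$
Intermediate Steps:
$y{\left(u \right)} = 10$ ($y{\left(u \right)} = 5 \cdot 2 = 10$)
$37 \cdot 35 + y{\left(-8 \right)} = 37 \cdot 35 + 10 = 1295 + 10 = 1305$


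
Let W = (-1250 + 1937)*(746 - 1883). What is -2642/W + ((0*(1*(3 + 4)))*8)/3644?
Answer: 2642/781119 ≈ 0.0033823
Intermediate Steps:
W = -781119 (W = 687*(-1137) = -781119)
-2642/W + ((0*(1*(3 + 4)))*8)/3644 = -2642/(-781119) + ((0*(1*(3 + 4)))*8)/3644 = -2642*(-1/781119) + ((0*(1*7))*8)*(1/3644) = 2642/781119 + ((0*7)*8)*(1/3644) = 2642/781119 + (0*8)*(1/3644) = 2642/781119 + 0*(1/3644) = 2642/781119 + 0 = 2642/781119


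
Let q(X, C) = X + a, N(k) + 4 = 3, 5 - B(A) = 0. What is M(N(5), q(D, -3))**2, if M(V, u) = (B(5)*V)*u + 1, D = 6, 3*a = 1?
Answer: 8464/9 ≈ 940.44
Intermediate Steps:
a = 1/3 (a = (1/3)*1 = 1/3 ≈ 0.33333)
B(A) = 5 (B(A) = 5 - 1*0 = 5 + 0 = 5)
N(k) = -1 (N(k) = -4 + 3 = -1)
q(X, C) = 1/3 + X (q(X, C) = X + 1/3 = 1/3 + X)
M(V, u) = 1 + 5*V*u (M(V, u) = (5*V)*u + 1 = 5*V*u + 1 = 1 + 5*V*u)
M(N(5), q(D, -3))**2 = (1 + 5*(-1)*(1/3 + 6))**2 = (1 + 5*(-1)*(19/3))**2 = (1 - 95/3)**2 = (-92/3)**2 = 8464/9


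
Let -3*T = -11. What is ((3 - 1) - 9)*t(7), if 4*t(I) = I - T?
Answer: -35/6 ≈ -5.8333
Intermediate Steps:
T = 11/3 (T = -1/3*(-11) = 11/3 ≈ 3.6667)
t(I) = -11/12 + I/4 (t(I) = (I - 1*11/3)/4 = (I - 11/3)/4 = (-11/3 + I)/4 = -11/12 + I/4)
((3 - 1) - 9)*t(7) = ((3 - 1) - 9)*(-11/12 + (1/4)*7) = (2 - 9)*(-11/12 + 7/4) = -7*5/6 = -35/6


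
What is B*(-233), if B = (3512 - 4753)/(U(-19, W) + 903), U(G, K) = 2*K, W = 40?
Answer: 289153/983 ≈ 294.15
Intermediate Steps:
B = -1241/983 (B = (3512 - 4753)/(2*40 + 903) = -1241/(80 + 903) = -1241/983 ≈ -1.2625)
B*(-233) = -1241/983*(-233) = 289153/983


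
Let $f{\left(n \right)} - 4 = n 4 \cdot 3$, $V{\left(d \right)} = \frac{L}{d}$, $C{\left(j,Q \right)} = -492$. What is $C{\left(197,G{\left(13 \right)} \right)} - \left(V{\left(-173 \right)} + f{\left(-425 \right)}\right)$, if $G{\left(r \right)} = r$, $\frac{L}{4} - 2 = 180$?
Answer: $\frac{797220}{173} \approx 4608.2$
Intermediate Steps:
$L = 728$ ($L = 8 + 4 \cdot 180 = 8 + 720 = 728$)
$V{\left(d \right)} = \frac{728}{d}$
$f{\left(n \right)} = 4 + 12 n$ ($f{\left(n \right)} = 4 + n 4 \cdot 3 = 4 + 4 n 3 = 4 + 12 n$)
$C{\left(197,G{\left(13 \right)} \right)} - \left(V{\left(-173 \right)} + f{\left(-425 \right)}\right) = -492 - \left(\frac{728}{-173} + \left(4 + 12 \left(-425\right)\right)\right) = -492 - \left(728 \left(- \frac{1}{173}\right) + \left(4 - 5100\right)\right) = -492 - \left(- \frac{728}{173} - 5096\right) = -492 - - \frac{882336}{173} = -492 + \frac{882336}{173} = \frac{797220}{173}$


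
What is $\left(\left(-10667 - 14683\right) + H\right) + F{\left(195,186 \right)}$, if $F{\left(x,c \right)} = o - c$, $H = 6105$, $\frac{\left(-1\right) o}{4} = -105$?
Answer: $-19011$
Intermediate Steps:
$o = 420$ ($o = \left(-4\right) \left(-105\right) = 420$)
$F{\left(x,c \right)} = 420 - c$
$\left(\left(-10667 - 14683\right) + H\right) + F{\left(195,186 \right)} = \left(\left(-10667 - 14683\right) + 6105\right) + \left(420 - 186\right) = \left(-25350 + 6105\right) + \left(420 - 186\right) = -19245 + 234 = -19011$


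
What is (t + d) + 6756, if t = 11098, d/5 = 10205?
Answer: 68879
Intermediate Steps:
d = 51025 (d = 5*10205 = 51025)
(t + d) + 6756 = (11098 + 51025) + 6756 = 62123 + 6756 = 68879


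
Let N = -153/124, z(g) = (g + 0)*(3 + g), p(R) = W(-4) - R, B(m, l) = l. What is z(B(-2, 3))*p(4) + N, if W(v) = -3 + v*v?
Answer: 19935/124 ≈ 160.77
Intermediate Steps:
W(v) = -3 + v²
p(R) = 13 - R (p(R) = (-3 + (-4)²) - R = (-3 + 16) - R = 13 - R)
z(g) = g*(3 + g)
N = -153/124 (N = -153*1/124 = -153/124 ≈ -1.2339)
z(B(-2, 3))*p(4) + N = (3*(3 + 3))*(13 - 1*4) - 153/124 = (3*6)*(13 - 4) - 153/124 = 18*9 - 153/124 = 162 - 153/124 = 19935/124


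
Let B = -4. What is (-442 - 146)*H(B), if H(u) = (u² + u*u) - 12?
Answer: -11760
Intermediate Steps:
H(u) = -12 + 2*u² (H(u) = (u² + u²) - 12 = 2*u² - 12 = -12 + 2*u²)
(-442 - 146)*H(B) = (-442 - 146)*(-12 + 2*(-4)²) = -588*(-12 + 2*16) = -588*(-12 + 32) = -588*20 = -11760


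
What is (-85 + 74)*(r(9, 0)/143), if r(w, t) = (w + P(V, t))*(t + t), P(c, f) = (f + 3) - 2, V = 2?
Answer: 0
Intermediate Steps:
P(c, f) = 1 + f (P(c, f) = (3 + f) - 2 = 1 + f)
r(w, t) = 2*t*(1 + t + w) (r(w, t) = (w + (1 + t))*(t + t) = (1 + t + w)*(2*t) = 2*t*(1 + t + w))
(-85 + 74)*(r(9, 0)/143) = (-85 + 74)*((2*0*(1 + 0 + 9))/143) = -11*2*0*10/143 = -0/143 = -11*0 = 0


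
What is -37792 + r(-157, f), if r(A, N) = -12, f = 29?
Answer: -37804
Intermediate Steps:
-37792 + r(-157, f) = -37792 - 12 = -37804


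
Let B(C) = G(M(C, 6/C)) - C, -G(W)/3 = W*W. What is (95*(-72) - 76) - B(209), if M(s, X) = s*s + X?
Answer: 250033979658208/43681 ≈ 5.7241e+9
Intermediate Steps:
M(s, X) = X + s**2 (M(s, X) = s**2 + X = X + s**2)
G(W) = -3*W**2 (G(W) = -3*W*W = -3*W**2)
B(C) = -C - 3*(C**2 + 6/C)**2 (B(C) = -3*(6/C + C**2)**2 - C = -3*(C**2 + 6/C)**2 - C = -C - 3*(C**2 + 6/C)**2)
(95*(-72) - 76) - B(209) = (95*(-72) - 76) - (-1*209 - 3*(6 + 209**3)**2/209**2) = (-6840 - 76) - (-209 - 3*1/43681*(6 + 9129329)**2) = -6916 - (-209 - 3*1/43681*9129335**2) = -6916 - (-209 - 3*1/43681*83344757542225) = -6916 - (-209 - 250034272626675/43681) = -6916 - 1*(-250034281756004/43681) = -6916 + 250034281756004/43681 = 250033979658208/43681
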